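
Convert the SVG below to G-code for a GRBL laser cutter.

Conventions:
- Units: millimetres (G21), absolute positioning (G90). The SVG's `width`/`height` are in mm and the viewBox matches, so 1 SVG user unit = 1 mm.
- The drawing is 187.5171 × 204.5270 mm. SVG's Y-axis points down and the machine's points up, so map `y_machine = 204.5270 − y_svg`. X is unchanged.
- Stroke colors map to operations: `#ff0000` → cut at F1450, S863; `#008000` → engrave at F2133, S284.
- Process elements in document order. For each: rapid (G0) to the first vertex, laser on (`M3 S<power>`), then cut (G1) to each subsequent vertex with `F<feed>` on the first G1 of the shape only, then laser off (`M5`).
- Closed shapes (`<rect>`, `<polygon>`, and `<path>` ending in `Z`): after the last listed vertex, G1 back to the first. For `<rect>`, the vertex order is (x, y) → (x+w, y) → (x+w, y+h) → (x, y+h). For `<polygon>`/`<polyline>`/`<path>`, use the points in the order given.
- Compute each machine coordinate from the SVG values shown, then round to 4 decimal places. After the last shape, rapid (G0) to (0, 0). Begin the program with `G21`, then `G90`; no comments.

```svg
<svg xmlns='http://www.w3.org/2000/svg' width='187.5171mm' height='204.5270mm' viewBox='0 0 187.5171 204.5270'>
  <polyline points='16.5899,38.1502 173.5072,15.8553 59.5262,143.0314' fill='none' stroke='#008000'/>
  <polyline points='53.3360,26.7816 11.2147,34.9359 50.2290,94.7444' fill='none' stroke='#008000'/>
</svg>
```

G21
G90
G0 X16.5899 Y166.3768
M3 S284
G1 X173.5072 Y188.6717 F2133
G1 X59.5262 Y61.4956
M5
G0 X53.3360 Y177.7454
M3 S284
G1 X11.2147 Y169.5911 F2133
G1 X50.2290 Y109.7826
M5
G0 X0.0000 Y0.0000

Since the viewBox matches the mm dimensions, user units are millimetres directly. The only transform is the Y-flip y_m = 204.5270 − y_svg.

Shape 1 is a open polyline drawn with `<polyline>`. Its stroke #008000 means engrave at S284, F2133. After flipping Y the toolpath is (16.5899,166.3768) → (173.5072,188.6717) → (59.5262,61.4956).

Shape 2 is a open polyline drawn with `<polyline>`. Its stroke #008000 means engrave at S284, F2133. After flipping Y the toolpath is (53.3360,177.7454) → (11.2147,169.5911) → (50.2290,109.7826).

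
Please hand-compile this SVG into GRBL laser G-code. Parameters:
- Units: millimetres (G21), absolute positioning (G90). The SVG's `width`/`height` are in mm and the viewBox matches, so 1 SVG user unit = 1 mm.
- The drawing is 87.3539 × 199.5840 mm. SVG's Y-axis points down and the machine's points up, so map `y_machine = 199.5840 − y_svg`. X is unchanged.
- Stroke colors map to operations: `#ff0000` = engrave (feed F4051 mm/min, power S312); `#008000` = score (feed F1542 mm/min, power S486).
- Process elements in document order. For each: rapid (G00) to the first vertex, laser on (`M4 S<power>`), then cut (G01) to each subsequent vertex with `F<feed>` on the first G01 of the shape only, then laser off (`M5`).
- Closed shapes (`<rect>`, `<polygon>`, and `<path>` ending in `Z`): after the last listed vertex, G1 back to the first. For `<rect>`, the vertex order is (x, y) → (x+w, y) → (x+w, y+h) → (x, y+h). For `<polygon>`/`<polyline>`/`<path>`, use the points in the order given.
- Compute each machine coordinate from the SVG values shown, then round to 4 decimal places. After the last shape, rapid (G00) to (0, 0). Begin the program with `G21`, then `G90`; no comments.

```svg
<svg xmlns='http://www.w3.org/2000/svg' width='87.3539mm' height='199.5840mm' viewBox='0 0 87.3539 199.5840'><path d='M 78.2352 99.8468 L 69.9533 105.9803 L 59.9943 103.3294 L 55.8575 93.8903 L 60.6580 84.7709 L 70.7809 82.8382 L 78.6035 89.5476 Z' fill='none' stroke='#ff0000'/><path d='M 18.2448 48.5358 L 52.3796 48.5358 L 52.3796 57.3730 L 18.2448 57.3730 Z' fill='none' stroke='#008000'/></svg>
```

G21
G90
G00 X78.2352 Y99.7372
M4 S312
G01 X69.9533 Y93.6037 F4051
G01 X59.9943 Y96.2546
G01 X55.8575 Y105.6937
G01 X60.6580 Y114.8131
G01 X70.7809 Y116.7458
G01 X78.6035 Y110.0364
G01 X78.2352 Y99.7372
M5
G00 X18.2448 Y151.0482
M4 S486
G01 X52.3796 Y151.0482 F1542
G01 X52.3796 Y142.2110
G01 X18.2448 Y142.2110
G01 X18.2448 Y151.0482
M5
G00 X0.0000 Y0.0000

viewBox `0 0 87.3539 199.5840` with mm width/height → 1 unit = 1 mm. Flip: y_m = 199.5840 − y_svg.

**Shape 1** — `<path>` regular polygon, stroke `#ff0000` → engrave (S312, F4051). Machine vertices: (78.2352,99.7372) → (69.9533,93.6037) → (59.9943,96.2546) → (55.8575,105.6937) → (60.6580,114.8131) → (70.7809,116.7458) → (78.6035,110.0364) → (78.2352,99.7372). Closed: final G1 returns to the first vertex.

**Shape 2** — `<path>` rectangle, stroke `#008000` → score (S486, F1542). Machine vertices: (18.2448,151.0482) → (52.3796,151.0482) → (52.3796,142.2110) → (18.2448,142.2110) → (18.2448,151.0482). Closed: final G1 returns to the first vertex.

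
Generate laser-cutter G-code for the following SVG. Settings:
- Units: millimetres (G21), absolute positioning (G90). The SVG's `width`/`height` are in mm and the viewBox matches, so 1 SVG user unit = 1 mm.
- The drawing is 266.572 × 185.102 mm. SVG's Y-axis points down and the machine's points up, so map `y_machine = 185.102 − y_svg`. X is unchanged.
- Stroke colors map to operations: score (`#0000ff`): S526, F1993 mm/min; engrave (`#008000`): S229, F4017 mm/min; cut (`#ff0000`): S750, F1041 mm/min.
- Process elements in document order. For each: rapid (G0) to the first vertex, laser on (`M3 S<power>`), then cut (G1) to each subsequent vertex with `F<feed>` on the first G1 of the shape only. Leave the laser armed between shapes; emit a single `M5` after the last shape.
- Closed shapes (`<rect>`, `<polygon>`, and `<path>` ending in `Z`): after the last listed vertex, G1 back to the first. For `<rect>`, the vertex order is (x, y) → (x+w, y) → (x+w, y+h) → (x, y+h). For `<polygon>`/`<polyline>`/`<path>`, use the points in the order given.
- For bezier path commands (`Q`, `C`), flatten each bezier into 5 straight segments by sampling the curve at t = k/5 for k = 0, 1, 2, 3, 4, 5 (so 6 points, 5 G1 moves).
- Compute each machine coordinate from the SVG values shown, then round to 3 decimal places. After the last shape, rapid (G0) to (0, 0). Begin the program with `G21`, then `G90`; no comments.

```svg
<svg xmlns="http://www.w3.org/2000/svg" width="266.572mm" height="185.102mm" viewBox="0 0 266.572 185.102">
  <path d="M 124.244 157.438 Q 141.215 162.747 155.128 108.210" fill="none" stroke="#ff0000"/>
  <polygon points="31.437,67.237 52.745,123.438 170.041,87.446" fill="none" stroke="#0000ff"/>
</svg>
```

G21
G90
G0 X124.244 Y27.664
M3 S750
G1 X130.910 Y27.934 F1041
G1 X137.332 Y32.992
G1 X143.508 Y42.838
G1 X149.440 Y57.471
G1 X155.128 Y76.892
G0 X31.437 Y117.865
M3 S526
G1 X52.745 Y61.664 F1993
G1 X170.041 Y97.656
G1 X31.437 Y117.865
M5
G0 X0.000 Y0.000

Since the viewBox matches the mm dimensions, user units are millimetres directly. The only transform is the Y-flip y_m = 185.102 − y_svg.

Shape 1 is a quadratic bezier drawn with `<path>`. Its stroke #ff0000 means cut at S750, F1041. After flipping Y the toolpath is (124.244,27.664) → (130.910,27.934) → (137.332,32.992) → (143.508,42.838) → (149.440,57.471) → (155.128,76.892).

Shape 2 is a closed polygon drawn with `<polygon>`. Its stroke #0000ff means score at S526, F1993. After flipping Y the toolpath is (31.437,117.865) → (52.745,61.664) → (170.041,97.656) → (31.437,117.865), returning to the start.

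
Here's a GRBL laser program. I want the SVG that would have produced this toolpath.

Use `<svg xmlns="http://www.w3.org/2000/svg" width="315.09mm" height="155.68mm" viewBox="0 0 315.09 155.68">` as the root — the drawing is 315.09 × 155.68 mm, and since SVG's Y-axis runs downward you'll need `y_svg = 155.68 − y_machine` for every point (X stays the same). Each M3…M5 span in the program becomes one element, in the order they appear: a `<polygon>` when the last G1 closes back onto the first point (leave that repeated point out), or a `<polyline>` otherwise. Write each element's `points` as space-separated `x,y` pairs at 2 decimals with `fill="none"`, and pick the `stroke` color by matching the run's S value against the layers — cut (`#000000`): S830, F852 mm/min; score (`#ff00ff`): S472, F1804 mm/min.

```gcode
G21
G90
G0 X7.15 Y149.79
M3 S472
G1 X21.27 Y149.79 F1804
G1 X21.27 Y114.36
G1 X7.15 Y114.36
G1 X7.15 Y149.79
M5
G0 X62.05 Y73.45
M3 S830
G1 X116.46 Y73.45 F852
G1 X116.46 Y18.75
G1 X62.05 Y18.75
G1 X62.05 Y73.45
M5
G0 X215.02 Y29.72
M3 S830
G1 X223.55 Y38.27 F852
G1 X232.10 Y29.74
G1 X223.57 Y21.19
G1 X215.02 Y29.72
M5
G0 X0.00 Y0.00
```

<svg xmlns="http://www.w3.org/2000/svg" width="315.09mm" height="155.68mm" viewBox="0 0 315.09 155.68">
  <polygon points="7.15,5.89 21.27,5.89 21.27,41.32 7.15,41.32" fill="none" stroke="#ff00ff"/>
  <polygon points="62.05,82.23 116.46,82.23 116.46,136.93 62.05,136.93" fill="none" stroke="#000000"/>
  <polygon points="215.02,125.96 223.55,117.41 232.10,125.94 223.57,134.49" fill="none" stroke="#000000"/>
</svg>

Machine Y-up, SVG Y-down with viewBox height 155.68, so y_svg = 155.68 − y_machine; X carries over.

Run 1: S472 ⇒ score layer `#ff00ff`. The run returns to its start, so emit a `<polygon>` with points (Y-flipped): 7.15,5.89 21.27,5.89 21.27,41.32 7.15,41.32.

Run 2: S830 ⇒ cut layer `#000000`. The run returns to its start, so emit a `<polygon>` with points (Y-flipped): 62.05,82.23 116.46,82.23 116.46,136.93 62.05,136.93.

Run 3: the run's S830 means `#000000` (cut). The run returns to its start, so emit a `<polygon>` with points (Y-flipped): 215.02,125.96 223.55,117.41 232.10,125.94 223.57,134.49.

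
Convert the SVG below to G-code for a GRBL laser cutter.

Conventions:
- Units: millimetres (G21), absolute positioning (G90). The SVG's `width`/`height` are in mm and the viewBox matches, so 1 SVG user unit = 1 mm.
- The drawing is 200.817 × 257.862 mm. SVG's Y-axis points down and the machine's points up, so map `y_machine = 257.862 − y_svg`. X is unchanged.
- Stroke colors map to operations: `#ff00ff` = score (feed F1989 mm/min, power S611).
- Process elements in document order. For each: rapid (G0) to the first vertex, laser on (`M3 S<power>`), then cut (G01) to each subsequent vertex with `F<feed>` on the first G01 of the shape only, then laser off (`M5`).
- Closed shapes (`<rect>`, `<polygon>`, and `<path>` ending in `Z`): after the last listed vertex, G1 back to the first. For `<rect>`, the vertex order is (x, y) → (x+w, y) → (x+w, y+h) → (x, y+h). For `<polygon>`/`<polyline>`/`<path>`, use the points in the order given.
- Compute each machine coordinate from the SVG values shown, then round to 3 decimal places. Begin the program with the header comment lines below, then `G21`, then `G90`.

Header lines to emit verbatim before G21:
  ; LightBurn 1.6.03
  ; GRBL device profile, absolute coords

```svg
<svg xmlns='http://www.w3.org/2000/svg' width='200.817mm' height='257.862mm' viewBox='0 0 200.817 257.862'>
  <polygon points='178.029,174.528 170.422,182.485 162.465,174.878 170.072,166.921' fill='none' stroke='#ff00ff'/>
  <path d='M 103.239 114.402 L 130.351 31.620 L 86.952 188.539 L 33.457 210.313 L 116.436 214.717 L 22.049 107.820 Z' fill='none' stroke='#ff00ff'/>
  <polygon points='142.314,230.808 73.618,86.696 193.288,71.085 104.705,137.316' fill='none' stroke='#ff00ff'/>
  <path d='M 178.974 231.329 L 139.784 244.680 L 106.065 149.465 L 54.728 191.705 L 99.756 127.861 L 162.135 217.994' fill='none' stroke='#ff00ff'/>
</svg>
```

Since the viewBox matches the mm dimensions, user units are millimetres directly. The only transform is the Y-flip y_m = 257.862 − y_svg.

Shape 1 is a regular polygon drawn with `<polygon>`. Its stroke #ff00ff means score at S611, F1989. After flipping Y the toolpath is (178.029,83.334) → (170.422,75.377) → (162.465,82.984) → (170.072,90.941) → (178.029,83.334), returning to the start.

Shape 2 is a closed polygon drawn with `<path>`. Its stroke #ff00ff means score at S611, F1989. After flipping Y the toolpath is (103.239,143.460) → (130.351,226.242) → (86.952,69.323) → (33.457,47.549) → (116.436,43.145) → (22.049,150.042) → (103.239,143.460), returning to the start.

Shape 3 is a closed polygon drawn with `<polygon>`. Its stroke #ff00ff means score at S611, F1989. After flipping Y the toolpath is (142.314,27.054) → (73.618,171.166) → (193.288,186.777) → (104.705,120.546) → (142.314,27.054), returning to the start.

Shape 4 is a open polyline drawn with `<path>`. Its stroke #ff00ff means score at S611, F1989. After flipping Y the toolpath is (178.974,26.533) → (139.784,13.182) → (106.065,108.397) → (54.728,66.157) → (99.756,130.001) → (162.135,39.868).

; LightBurn 1.6.03
; GRBL device profile, absolute coords
G21
G90
G0 X178.029 Y83.334
M3 S611
G01 X170.422 Y75.377 F1989
G01 X162.465 Y82.984
G01 X170.072 Y90.941
G01 X178.029 Y83.334
M5
G0 X103.239 Y143.460
M3 S611
G01 X130.351 Y226.242 F1989
G01 X86.952 Y69.323
G01 X33.457 Y47.549
G01 X116.436 Y43.145
G01 X22.049 Y150.042
G01 X103.239 Y143.460
M5
G0 X142.314 Y27.054
M3 S611
G01 X73.618 Y171.166 F1989
G01 X193.288 Y186.777
G01 X104.705 Y120.546
G01 X142.314 Y27.054
M5
G0 X178.974 Y26.533
M3 S611
G01 X139.784 Y13.182 F1989
G01 X106.065 Y108.397
G01 X54.728 Y66.157
G01 X99.756 Y130.001
G01 X162.135 Y39.868
M5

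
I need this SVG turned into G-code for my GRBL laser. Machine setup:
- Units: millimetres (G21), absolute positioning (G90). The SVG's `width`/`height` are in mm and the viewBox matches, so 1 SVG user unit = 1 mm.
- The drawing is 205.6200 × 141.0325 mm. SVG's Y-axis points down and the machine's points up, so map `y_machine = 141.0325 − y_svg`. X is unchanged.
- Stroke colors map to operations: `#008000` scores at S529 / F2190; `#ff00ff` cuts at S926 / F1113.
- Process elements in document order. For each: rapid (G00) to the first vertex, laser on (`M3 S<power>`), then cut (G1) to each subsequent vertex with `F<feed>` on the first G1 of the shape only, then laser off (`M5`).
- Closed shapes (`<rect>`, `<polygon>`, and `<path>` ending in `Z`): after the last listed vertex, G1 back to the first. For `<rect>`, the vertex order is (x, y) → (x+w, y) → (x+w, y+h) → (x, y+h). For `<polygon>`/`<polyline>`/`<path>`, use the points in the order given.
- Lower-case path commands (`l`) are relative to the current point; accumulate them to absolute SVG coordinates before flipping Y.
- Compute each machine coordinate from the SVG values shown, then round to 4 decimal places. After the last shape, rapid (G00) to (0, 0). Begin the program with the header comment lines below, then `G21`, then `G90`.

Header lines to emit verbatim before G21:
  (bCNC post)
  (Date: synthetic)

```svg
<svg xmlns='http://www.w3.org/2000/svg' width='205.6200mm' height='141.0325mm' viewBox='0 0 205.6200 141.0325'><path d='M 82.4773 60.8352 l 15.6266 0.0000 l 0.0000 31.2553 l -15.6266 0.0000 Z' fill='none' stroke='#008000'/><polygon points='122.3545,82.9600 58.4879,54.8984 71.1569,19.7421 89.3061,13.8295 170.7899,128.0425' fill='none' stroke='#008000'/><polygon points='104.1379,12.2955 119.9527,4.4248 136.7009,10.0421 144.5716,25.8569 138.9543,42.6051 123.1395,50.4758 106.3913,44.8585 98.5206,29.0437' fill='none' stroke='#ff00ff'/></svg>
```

(bCNC post)
(Date: synthetic)
G21
G90
G00 X82.4773 Y80.1973
M3 S529
G1 X98.1039 Y80.1973 F2190
G1 X98.1039 Y48.9420
G1 X82.4773 Y48.9420
G1 X82.4773 Y80.1973
M5
G00 X122.3545 Y58.0725
M3 S529
G1 X58.4879 Y86.1341 F2190
G1 X71.1569 Y121.2904
G1 X89.3061 Y127.2030
G1 X170.7899 Y12.9900
G1 X122.3545 Y58.0725
M5
G00 X104.1379 Y128.7370
M3 S926
G1 X119.9527 Y136.6077 F1113
G1 X136.7009 Y130.9904
G1 X144.5716 Y115.1756
G1 X138.9543 Y98.4274
G1 X123.1395 Y90.5567
G1 X106.3913 Y96.1740
G1 X98.5206 Y111.9888
G1 X104.1379 Y128.7370
M5
G00 X0.0000 Y0.0000

Since the viewBox matches the mm dimensions, user units are millimetres directly. The only transform is the Y-flip y_m = 141.0325 − y_svg.

Shape 1 is a rectangle drawn with `<path>`. Its stroke #008000 means score at S529, F2190. After flipping Y the toolpath is (82.4773,80.1973) → (98.1039,80.1973) → (98.1039,48.9420) → (82.4773,48.9420) → (82.4773,80.1973), returning to the start.

Shape 2 is a closed polygon drawn with `<polygon>`. Its stroke #008000 means score at S529, F2190. After flipping Y the toolpath is (122.3545,58.0725) → (58.4879,86.1341) → (71.1569,121.2904) → (89.3061,127.2030) → (170.7899,12.9900) → (122.3545,58.0725), returning to the start.

Shape 3 is a regular polygon drawn with `<polygon>`. Its stroke #ff00ff means cut at S926, F1113. After flipping Y the toolpath is (104.1379,128.7370) → (119.9527,136.6077) → (136.7009,130.9904) → (144.5716,115.1756) → (138.9543,98.4274) → (123.1395,90.5567) → (106.3913,96.1740) → (98.5206,111.9888) → (104.1379,128.7370), returning to the start.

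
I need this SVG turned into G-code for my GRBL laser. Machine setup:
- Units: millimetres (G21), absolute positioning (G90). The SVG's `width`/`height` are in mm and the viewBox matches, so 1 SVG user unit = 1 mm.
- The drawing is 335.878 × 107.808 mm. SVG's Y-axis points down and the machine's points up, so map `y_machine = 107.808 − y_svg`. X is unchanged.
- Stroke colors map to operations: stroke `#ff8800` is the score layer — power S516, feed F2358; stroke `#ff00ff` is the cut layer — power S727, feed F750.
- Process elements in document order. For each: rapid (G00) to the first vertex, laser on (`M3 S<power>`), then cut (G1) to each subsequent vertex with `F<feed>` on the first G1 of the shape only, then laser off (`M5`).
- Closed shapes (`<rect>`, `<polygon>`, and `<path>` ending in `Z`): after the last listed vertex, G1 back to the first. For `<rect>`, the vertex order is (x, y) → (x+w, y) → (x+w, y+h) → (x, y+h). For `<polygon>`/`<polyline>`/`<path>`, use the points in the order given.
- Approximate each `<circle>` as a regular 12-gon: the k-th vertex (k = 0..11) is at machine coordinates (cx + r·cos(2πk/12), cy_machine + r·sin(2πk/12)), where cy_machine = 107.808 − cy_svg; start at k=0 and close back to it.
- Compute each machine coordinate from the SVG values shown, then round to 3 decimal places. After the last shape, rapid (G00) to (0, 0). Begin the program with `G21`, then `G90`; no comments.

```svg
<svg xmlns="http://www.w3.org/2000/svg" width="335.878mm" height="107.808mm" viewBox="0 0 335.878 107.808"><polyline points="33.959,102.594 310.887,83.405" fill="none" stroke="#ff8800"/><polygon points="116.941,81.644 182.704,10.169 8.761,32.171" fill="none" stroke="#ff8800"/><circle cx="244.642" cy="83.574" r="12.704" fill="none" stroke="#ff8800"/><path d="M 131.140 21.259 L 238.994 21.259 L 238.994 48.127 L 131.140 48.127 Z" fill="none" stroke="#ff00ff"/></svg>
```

Since the viewBox matches the mm dimensions, user units are millimetres directly. The only transform is the Y-flip y_m = 107.808 − y_svg.

Shape 1 is a line segment drawn with `<polyline>`. Its stroke #ff8800 means score at S516, F2358. After flipping Y the toolpath is (33.959,5.214) → (310.887,24.403).

Shape 2 is a closed polygon drawn with `<polygon>`. Its stroke #ff8800 means score at S516, F2358. After flipping Y the toolpath is (116.941,26.164) → (182.704,97.639) → (8.761,75.637) → (116.941,26.164), returning to the start.

Shape 3 is a circle drawn with `<circle>`. Its stroke #ff8800 means score at S516, F2358. After flipping Y the toolpath is (257.346,24.234) → (255.644,30.586) → (250.994,35.236) → (244.642,36.938) → (238.290,35.236) → (233.640,30.586) → (231.938,24.234) → (233.640,17.882) → (238.290,13.232) → (244.642,11.530) → (250.994,13.232) → (255.644,17.882) → (257.346,24.234), returning to the start.

Shape 4 is a rectangle drawn with `<path>`. Its stroke #ff00ff means cut at S727, F750. After flipping Y the toolpath is (131.140,86.549) → (238.994,86.549) → (238.994,59.681) → (131.140,59.681) → (131.140,86.549), returning to the start.

G21
G90
G00 X33.959 Y5.214
M3 S516
G1 X310.887 Y24.403 F2358
M5
G00 X116.941 Y26.164
M3 S516
G1 X182.704 Y97.639 F2358
G1 X8.761 Y75.637
G1 X116.941 Y26.164
M5
G00 X257.346 Y24.234
M3 S516
G1 X255.644 Y30.586 F2358
G1 X250.994 Y35.236
G1 X244.642 Y36.938
G1 X238.290 Y35.236
G1 X233.640 Y30.586
G1 X231.938 Y24.234
G1 X233.640 Y17.882
G1 X238.290 Y13.232
G1 X244.642 Y11.530
G1 X250.994 Y13.232
G1 X255.644 Y17.882
G1 X257.346 Y24.234
M5
G00 X131.140 Y86.549
M3 S727
G1 X238.994 Y86.549 F750
G1 X238.994 Y59.681
G1 X131.140 Y59.681
G1 X131.140 Y86.549
M5
G00 X0.000 Y0.000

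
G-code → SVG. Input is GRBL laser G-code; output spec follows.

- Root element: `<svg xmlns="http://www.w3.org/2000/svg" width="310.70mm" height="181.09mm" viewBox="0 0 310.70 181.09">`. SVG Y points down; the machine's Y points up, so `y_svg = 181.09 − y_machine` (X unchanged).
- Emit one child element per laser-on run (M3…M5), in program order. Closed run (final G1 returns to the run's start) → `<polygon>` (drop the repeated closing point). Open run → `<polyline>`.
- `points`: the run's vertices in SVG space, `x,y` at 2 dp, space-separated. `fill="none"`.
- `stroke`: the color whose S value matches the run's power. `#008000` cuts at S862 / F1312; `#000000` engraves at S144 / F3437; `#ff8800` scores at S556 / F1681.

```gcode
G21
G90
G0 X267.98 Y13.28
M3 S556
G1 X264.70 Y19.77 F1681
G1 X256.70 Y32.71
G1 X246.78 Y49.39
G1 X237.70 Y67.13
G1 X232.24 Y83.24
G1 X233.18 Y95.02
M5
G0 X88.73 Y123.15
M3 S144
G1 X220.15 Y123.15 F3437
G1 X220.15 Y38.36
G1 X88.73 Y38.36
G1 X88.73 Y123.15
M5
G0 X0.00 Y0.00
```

Each laser-on run becomes one SVG element. Flip Y back into SVG space with y_svg = 181.09 − y_machine.

Run 1: S556 ⇒ score layer `#ff8800`. The run is open, so emit a `<polyline>` with points (Y-flipped): 267.98,167.81 264.70,161.32 256.70,148.38 246.78,131.70 237.70,113.96 232.24,97.85 233.18,86.07.

Run 2: the run's S144 means `#000000` (engrave). The run returns to its start, so emit a `<polygon>` with points (Y-flipped): 88.73,57.94 220.15,57.94 220.15,142.73 88.73,142.73.

<svg xmlns="http://www.w3.org/2000/svg" width="310.70mm" height="181.09mm" viewBox="0 0 310.70 181.09">
  <polyline points="267.98,167.81 264.70,161.32 256.70,148.38 246.78,131.70 237.70,113.96 232.24,97.85 233.18,86.07" fill="none" stroke="#ff8800"/>
  <polygon points="88.73,57.94 220.15,57.94 220.15,142.73 88.73,142.73" fill="none" stroke="#000000"/>
</svg>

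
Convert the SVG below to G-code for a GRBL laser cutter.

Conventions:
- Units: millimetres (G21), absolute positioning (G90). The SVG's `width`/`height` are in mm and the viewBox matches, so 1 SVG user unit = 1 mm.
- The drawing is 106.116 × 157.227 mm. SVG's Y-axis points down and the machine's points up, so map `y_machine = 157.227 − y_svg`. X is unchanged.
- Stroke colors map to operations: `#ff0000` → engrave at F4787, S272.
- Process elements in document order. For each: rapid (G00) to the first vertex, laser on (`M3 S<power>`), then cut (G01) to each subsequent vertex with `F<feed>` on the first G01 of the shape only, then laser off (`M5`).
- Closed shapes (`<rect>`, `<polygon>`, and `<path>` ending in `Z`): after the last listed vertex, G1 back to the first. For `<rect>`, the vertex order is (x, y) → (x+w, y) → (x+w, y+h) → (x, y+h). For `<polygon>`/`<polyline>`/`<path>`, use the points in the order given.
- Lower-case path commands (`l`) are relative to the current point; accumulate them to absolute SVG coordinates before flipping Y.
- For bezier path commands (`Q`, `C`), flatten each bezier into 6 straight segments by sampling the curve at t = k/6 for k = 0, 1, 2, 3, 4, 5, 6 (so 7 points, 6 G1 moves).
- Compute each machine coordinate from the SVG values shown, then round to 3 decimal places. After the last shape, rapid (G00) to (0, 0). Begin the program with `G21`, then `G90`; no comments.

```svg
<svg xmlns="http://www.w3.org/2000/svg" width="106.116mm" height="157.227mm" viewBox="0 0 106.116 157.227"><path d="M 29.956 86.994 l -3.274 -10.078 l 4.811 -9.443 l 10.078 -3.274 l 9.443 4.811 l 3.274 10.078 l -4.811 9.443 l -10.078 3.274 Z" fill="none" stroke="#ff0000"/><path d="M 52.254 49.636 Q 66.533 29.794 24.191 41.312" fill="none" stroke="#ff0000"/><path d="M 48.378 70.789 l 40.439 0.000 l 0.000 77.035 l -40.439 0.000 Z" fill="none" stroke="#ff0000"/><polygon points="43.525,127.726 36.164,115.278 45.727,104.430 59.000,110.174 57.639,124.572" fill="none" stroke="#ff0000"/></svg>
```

G21
G90
G00 X29.956 Y70.233
M3 S272
G01 X26.682 Y80.311 F4787
G01 X31.493 Y89.754
G01 X41.571 Y93.028
G01 X51.014 Y88.217
G01 X54.288 Y78.139
G01 X49.477 Y68.696
G01 X39.399 Y65.422
G01 X29.956 Y70.233
M5
G00 X52.254 Y107.591
M3 S272
G01 X55.441 Y113.334 F4787
G01 X55.482 Y117.335
G01 X52.378 Y119.593
G01 X46.128 Y120.109
G01 X36.732 Y118.883
G01 X24.191 Y115.915
M5
G00 X48.378 Y86.438
M3 S272
G01 X88.817 Y86.438 F4787
G01 X88.817 Y9.403
G01 X48.378 Y9.403
G01 X48.378 Y86.438
M5
G00 X43.525 Y29.501
M3 S272
G01 X36.164 Y41.949 F4787
G01 X45.727 Y52.797
G01 X59.000 Y47.053
G01 X57.639 Y32.655
G01 X43.525 Y29.501
M5
G00 X0.000 Y0.000

Since the viewBox matches the mm dimensions, user units are millimetres directly. The only transform is the Y-flip y_m = 157.227 − y_svg.

Shape 1 is a regular polygon drawn with `<path>`. Its stroke #ff0000 means engrave at S272, F4787. After flipping Y the toolpath is (29.956,70.233) → (26.682,80.311) → (31.493,89.754) → (41.571,93.028) → (51.014,88.217) → (54.288,78.139) → (49.477,68.696) → (39.399,65.422) → (29.956,70.233), returning to the start.

Shape 2 is a quadratic bezier drawn with `<path>`. Its stroke #ff0000 means engrave at S272, F4787. After flipping Y the toolpath is (52.254,107.591) → (55.441,113.334) → (55.482,117.335) → (52.378,119.593) → (46.128,120.109) → (36.732,118.883) → (24.191,115.915).

Shape 3 is a rectangle drawn with `<path>`. Its stroke #ff0000 means engrave at S272, F4787. After flipping Y the toolpath is (48.378,86.438) → (88.817,86.438) → (88.817,9.403) → (48.378,9.403) → (48.378,86.438), returning to the start.

Shape 4 is a regular polygon drawn with `<polygon>`. Its stroke #ff0000 means engrave at S272, F4787. After flipping Y the toolpath is (43.525,29.501) → (36.164,41.949) → (45.727,52.797) → (59.000,47.053) → (57.639,32.655) → (43.525,29.501), returning to the start.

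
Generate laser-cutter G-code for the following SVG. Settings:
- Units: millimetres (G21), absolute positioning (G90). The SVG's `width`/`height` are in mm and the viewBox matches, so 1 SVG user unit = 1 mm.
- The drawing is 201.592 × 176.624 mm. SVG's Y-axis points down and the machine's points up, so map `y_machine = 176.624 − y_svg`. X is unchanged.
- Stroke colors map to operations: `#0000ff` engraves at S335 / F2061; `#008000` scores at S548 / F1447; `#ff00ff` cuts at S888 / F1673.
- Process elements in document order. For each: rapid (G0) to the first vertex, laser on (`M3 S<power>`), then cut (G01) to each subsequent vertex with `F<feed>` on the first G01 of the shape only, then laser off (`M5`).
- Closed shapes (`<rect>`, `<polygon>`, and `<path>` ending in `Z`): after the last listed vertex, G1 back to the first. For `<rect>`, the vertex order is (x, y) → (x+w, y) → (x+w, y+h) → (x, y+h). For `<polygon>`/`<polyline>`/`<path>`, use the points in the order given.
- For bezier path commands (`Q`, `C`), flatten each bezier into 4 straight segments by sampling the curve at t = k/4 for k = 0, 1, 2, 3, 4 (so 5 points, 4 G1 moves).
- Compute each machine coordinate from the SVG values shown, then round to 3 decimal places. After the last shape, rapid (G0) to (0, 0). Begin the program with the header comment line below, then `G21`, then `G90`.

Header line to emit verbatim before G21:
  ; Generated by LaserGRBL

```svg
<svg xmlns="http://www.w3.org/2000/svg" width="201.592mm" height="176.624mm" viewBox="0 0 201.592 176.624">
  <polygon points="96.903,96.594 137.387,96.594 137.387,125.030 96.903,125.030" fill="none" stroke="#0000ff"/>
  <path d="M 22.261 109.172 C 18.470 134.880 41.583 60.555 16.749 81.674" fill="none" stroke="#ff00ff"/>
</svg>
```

viewBox `0 0 201.592 176.624` with mm width/height → 1 unit = 1 mm. Flip: y_m = 176.624 − y_svg.

**Shape 1** — `<polygon>` rectangle, stroke `#0000ff` → engrave (S335, F2061). Machine vertices: (96.903,80.030) → (137.387,80.030) → (137.387,51.594) → (96.903,51.594) → (96.903,80.030). Closed: final G1 returns to the first vertex.

**Shape 2** — `<path>` cubic bezier, stroke `#ff00ff` → cut (S888, F1673). Control points (SVG): P0=(22.261,109.172), P1=(18.470,134.880), P2=(41.583,60.555), P3=(16.749,81.674); sampled at t=k/4. Machine vertices: (22.261,67.452) → (23.293,63.873) → (27.396,79.480) → (27.554,95.948) → (16.749,94.950). Open path.

; Generated by LaserGRBL
G21
G90
G0 X96.903 Y80.030
M3 S335
G01 X137.387 Y80.030 F2061
G01 X137.387 Y51.594
G01 X96.903 Y51.594
G01 X96.903 Y80.030
M5
G0 X22.261 Y67.452
M3 S888
G01 X23.293 Y63.873 F1673
G01 X27.396 Y79.480
G01 X27.554 Y95.948
G01 X16.749 Y94.950
M5
G0 X0.000 Y0.000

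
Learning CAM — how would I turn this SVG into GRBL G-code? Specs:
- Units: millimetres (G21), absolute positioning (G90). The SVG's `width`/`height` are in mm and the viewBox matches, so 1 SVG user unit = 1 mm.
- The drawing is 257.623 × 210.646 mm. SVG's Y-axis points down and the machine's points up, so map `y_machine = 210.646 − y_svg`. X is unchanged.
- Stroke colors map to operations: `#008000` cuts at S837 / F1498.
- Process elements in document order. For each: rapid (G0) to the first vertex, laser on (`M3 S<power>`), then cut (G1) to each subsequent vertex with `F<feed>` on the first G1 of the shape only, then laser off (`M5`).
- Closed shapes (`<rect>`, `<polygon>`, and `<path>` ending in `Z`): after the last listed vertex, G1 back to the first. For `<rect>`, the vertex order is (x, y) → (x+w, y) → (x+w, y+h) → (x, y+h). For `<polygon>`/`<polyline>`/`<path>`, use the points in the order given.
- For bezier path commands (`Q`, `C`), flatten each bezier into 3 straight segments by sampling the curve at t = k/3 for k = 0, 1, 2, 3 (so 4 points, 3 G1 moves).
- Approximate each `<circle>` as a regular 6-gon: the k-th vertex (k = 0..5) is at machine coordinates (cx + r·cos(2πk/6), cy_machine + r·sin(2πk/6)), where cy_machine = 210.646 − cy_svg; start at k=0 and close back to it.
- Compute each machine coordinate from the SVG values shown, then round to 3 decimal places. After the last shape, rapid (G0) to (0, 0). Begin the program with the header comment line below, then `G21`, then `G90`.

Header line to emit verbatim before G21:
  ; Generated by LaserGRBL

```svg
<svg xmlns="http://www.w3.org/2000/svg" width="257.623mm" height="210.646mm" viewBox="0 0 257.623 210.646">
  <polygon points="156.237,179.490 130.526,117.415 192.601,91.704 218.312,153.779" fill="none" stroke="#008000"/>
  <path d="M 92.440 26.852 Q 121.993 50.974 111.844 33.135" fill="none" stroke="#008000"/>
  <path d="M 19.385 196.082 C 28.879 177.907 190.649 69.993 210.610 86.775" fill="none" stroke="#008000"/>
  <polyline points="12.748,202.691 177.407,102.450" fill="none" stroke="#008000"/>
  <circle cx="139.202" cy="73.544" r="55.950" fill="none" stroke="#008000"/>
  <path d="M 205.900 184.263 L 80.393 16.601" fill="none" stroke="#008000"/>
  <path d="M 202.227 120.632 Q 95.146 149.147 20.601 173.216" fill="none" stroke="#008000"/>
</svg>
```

; Generated by LaserGRBL
G21
G90
G0 X156.237 Y31.156
M3 S837
G1 X130.526 Y93.231 F1498
G1 X192.601 Y118.942
G1 X218.312 Y56.867
G1 X156.237 Y31.156
M5
G0 X92.440 Y183.794
M3 S837
G1 X107.731 Y172.375 F1498
G1 X114.199 Y170.281
G1 X111.844 Y177.511
M5
G0 X19.385 Y14.564
M3 S837
G1 X68.746 Y54.710 F1498
G1 X154.271 Y107.030
G1 X210.610 Y123.871
M5
G0 X12.748 Y7.955
M3 S837
G1 X177.407 Y108.196 F1498
M5
G0 X195.152 Y137.102
M3 S837
G1 X167.177 Y185.556 F1498
G1 X111.227 Y185.556
G1 X83.252 Y137.102
G1 X111.227 Y88.648
G1 X167.177 Y88.648
G1 X195.152 Y137.102
M5
G0 X205.900 Y26.383
M3 S837
G1 X80.393 Y194.045 F1498
M5
G0 X202.227 Y90.014
M3 S837
G1 X134.455 Y71.498 F1498
G1 X73.913 Y53.970
G1 X20.601 Y37.430
M5
G0 X0.000 Y0.000

viewBox `0 0 257.623 210.646` with mm width/height → 1 unit = 1 mm. Flip: y_m = 210.646 − y_svg.

**Shape 1** — `<polygon>` regular polygon, stroke `#008000` → cut (S837, F1498). Machine vertices: (156.237,31.156) → (130.526,93.231) → (192.601,118.942) → (218.312,56.867) → (156.237,31.156). Closed: final G1 returns to the first vertex.

**Shape 2** — `<path>` quadratic bezier, stroke `#008000` → cut (S837, F1498). Control points (SVG): P0=(92.440,26.852), P1=(121.993,50.974), P2=(111.844,33.135); sampled at t=k/3. Machine vertices: (92.440,183.794) → (107.731,172.375) → (114.199,170.281) → (111.844,177.511). Open path.

**Shape 3** — `<path>` cubic bezier, stroke `#008000` → cut (S837, F1498). Control points (SVG): P0=(19.385,196.082), P1=(28.879,177.907), P2=(190.649,69.993), P3=(210.610,86.775); sampled at t=k/3. Machine vertices: (19.385,14.564) → (68.746,54.710) → (154.271,107.030) → (210.610,123.871). Open path.

**Shape 4** — `<polyline>` line segment, stroke `#008000` → cut (S837, F1498). Machine vertices: (12.748,7.955) → (177.407,108.196). Open path.

**Shape 5** — `<circle>` circle, stroke `#008000` → cut (S837, F1498). Machine vertices: (195.152,137.102) → (167.177,185.556) → (111.227,185.556) → (83.252,137.102) → (111.227,88.648) → (167.177,88.648) → (195.152,137.102). Closed: final G1 returns to the first vertex.

**Shape 6** — `<path>` line segment, stroke `#008000` → cut (S837, F1498). Machine vertices: (205.900,26.383) → (80.393,194.045). Open path.

**Shape 7** — `<path>` quadratic bezier, stroke `#008000` → cut (S837, F1498). Control points (SVG): P0=(202.227,120.632), P1=(95.146,149.147), P2=(20.601,173.216); sampled at t=k/3. Machine vertices: (202.227,90.014) → (134.455,71.498) → (73.913,53.970) → (20.601,37.430). Open path.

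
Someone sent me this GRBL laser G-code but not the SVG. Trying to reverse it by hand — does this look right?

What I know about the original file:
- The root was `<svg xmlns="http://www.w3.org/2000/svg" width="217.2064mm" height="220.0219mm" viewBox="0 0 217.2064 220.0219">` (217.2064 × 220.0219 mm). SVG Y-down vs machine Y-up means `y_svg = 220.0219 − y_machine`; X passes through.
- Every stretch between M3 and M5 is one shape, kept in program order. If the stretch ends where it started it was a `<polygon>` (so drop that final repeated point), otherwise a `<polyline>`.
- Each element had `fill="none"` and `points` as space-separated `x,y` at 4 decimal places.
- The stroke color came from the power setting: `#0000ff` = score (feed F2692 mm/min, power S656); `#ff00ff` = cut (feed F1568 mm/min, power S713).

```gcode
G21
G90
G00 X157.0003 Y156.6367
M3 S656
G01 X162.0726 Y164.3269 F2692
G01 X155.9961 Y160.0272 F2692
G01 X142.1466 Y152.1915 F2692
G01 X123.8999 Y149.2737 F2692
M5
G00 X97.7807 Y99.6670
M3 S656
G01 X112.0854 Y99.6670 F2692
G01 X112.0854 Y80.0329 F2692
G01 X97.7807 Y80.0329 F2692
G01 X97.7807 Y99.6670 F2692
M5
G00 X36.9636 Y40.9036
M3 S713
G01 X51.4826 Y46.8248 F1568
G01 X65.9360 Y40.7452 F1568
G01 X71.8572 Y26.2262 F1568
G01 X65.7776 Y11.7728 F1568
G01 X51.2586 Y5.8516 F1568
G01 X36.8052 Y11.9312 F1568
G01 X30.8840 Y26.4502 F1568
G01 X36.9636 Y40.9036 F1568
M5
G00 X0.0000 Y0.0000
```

<svg xmlns="http://www.w3.org/2000/svg" width="217.2064mm" height="220.0219mm" viewBox="0 0 217.2064 220.0219">
  <polyline points="157.0003,63.3852 162.0726,55.6950 155.9961,59.9947 142.1466,67.8304 123.8999,70.7482" fill="none" stroke="#0000ff"/>
  <polygon points="97.7807,120.3549 112.0854,120.3549 112.0854,139.9890 97.7807,139.9890" fill="none" stroke="#0000ff"/>
  <polygon points="36.9636,179.1183 51.4826,173.1971 65.9360,179.2767 71.8572,193.7957 65.7776,208.2491 51.2586,214.1703 36.8052,208.0907 30.8840,193.5717" fill="none" stroke="#ff00ff"/>
</svg>

Machine Y-up, SVG Y-down with viewBox height 220.0219, so y_svg = 220.0219 − y_machine; X carries over.

Run 1: power S656 maps to stroke `#0000ff` (score). The run is open, so emit a `<polyline>` with points (Y-flipped): 157.0003,63.3852 162.0726,55.6950 155.9961,59.9947 142.1466,67.8304 123.8999,70.7482.

Run 2: power S656 maps to stroke `#0000ff` (score). The run returns to its start, so emit a `<polygon>` with points (Y-flipped): 97.7807,120.3549 112.0854,120.3549 112.0854,139.9890 97.7807,139.9890.

Run 3: the run's S713 means `#ff00ff` (cut). The run returns to its start, so emit a `<polygon>` with points (Y-flipped): 36.9636,179.1183 51.4826,173.1971 65.9360,179.2767 71.8572,193.7957 65.7776,208.2491 51.2586,214.1703 36.8052,208.0907 30.8840,193.5717.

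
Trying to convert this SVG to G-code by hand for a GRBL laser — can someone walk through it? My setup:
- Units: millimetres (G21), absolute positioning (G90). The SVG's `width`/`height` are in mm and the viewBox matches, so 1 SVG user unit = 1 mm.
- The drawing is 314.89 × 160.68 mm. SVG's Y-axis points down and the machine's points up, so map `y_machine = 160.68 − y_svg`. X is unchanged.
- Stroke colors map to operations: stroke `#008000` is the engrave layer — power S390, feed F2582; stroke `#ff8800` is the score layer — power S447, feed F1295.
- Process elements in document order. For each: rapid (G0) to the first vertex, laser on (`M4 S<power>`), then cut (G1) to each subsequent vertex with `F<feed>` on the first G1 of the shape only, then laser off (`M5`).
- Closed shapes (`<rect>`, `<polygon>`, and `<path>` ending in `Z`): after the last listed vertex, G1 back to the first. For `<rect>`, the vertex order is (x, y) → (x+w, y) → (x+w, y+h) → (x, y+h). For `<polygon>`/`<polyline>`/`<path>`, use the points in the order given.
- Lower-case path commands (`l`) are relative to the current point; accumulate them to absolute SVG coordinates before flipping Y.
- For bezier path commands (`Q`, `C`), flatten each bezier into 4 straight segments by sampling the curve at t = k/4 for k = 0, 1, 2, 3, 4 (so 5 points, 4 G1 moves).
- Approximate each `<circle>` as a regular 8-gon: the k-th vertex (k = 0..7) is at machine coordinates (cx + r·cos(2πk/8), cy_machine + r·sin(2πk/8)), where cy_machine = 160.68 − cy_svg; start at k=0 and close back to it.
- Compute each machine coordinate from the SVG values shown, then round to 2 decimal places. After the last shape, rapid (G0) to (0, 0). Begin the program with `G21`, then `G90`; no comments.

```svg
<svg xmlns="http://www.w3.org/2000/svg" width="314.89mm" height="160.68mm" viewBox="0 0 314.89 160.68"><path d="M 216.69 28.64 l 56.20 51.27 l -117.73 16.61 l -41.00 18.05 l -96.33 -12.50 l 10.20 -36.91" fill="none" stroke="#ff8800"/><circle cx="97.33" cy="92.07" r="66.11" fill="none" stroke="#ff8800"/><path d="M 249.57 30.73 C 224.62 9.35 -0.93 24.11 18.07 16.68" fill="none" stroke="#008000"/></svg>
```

Since the viewBox matches the mm dimensions, user units are millimetres directly. The only transform is the Y-flip y_m = 160.68 − y_svg.

Shape 1 is a open polyline drawn with `<path>`. Its stroke #ff8800 means score at S447, F1295. After flipping Y the toolpath is (216.69,132.04) → (272.89,80.77) → (155.16,64.16) → (114.16,46.11) → (17.83,58.61) → (28.03,95.52).

Shape 2 is a circle drawn with `<circle>`. Its stroke #ff8800 means score at S447, F1295. After flipping Y the toolpath is (163.44,68.61) → (144.08,115.36) → (97.33,134.72) → (50.58,115.36) → (31.22,68.61) → (50.58,21.86) → (97.33,2.50) → (144.08,21.86) → (163.44,68.61), returning to the start.

Shape 3 is a cubic bezier drawn with `<path>`. Its stroke #008000 means engrave at S390, F2582. After flipping Y the toolpath is (249.57,129.95) → (200.20,140.12) → (117.34,142.21) → (42.72,141.68) → (18.07,144.00).

G21
G90
G0 X216.69 Y132.04
M4 S447
G1 X272.89 Y80.77 F1295
G1 X155.16 Y64.16
G1 X114.16 Y46.11
G1 X17.83 Y58.61
G1 X28.03 Y95.52
M5
G0 X163.44 Y68.61
M4 S447
G1 X144.08 Y115.36 F1295
G1 X97.33 Y134.72
G1 X50.58 Y115.36
G1 X31.22 Y68.61
G1 X50.58 Y21.86
G1 X97.33 Y2.50
G1 X144.08 Y21.86
G1 X163.44 Y68.61
M5
G0 X249.57 Y129.95
M4 S390
G1 X200.20 Y140.12 F2582
G1 X117.34 Y142.21
G1 X42.72 Y141.68
G1 X18.07 Y144.00
M5
G0 X0.00 Y0.00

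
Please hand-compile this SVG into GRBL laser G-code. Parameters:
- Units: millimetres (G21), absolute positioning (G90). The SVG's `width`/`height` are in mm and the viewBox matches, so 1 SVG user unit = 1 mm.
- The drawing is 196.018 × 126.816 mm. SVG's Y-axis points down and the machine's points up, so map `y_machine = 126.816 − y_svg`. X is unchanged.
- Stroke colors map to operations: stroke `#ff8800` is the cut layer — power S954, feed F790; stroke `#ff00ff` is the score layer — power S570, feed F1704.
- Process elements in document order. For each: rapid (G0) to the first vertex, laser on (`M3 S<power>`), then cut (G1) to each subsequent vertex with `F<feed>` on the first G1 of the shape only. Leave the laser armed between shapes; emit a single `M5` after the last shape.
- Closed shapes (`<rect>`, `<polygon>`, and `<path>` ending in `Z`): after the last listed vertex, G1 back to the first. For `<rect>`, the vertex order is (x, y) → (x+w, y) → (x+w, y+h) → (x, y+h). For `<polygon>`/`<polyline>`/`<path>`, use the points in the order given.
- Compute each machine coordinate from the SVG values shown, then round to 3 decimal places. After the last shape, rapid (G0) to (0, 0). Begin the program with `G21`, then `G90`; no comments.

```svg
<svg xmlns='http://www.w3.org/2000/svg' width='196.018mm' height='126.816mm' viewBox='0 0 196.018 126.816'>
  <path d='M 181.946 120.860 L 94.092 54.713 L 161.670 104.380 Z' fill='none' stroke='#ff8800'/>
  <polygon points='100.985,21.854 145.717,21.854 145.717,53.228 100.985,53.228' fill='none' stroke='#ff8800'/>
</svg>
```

G21
G90
G0 X181.946 Y5.956
M3 S954
G1 X94.092 Y72.103 F790
G1 X161.670 Y22.436
G1 X181.946 Y5.956
G0 X100.985 Y104.962
M3 S954
G1 X145.717 Y104.962 F790
G1 X145.717 Y73.588
G1 X100.985 Y73.588
G1 X100.985 Y104.962
M5
G0 X0.000 Y0.000

viewBox `0 0 196.018 126.816` with mm width/height → 1 unit = 1 mm. Flip: y_m = 126.816 − y_svg.

**Shape 1** — `<path>` closed polygon, stroke `#ff8800` → cut (S954, F790). Machine vertices: (181.946,5.956) → (94.092,72.103) → (161.670,22.436) → (181.946,5.956). Closed: final G1 returns to the first vertex.

**Shape 2** — `<polygon>` rectangle, stroke `#ff8800` → cut (S954, F790). Machine vertices: (100.985,104.962) → (145.717,104.962) → (145.717,73.588) → (100.985,73.588) → (100.985,104.962). Closed: final G1 returns to the first vertex.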